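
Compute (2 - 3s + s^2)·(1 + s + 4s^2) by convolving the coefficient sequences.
Ascending coefficients: a = [2, -3, 1], b = [1, 1, 4]. c[0] = 2×1 = 2; c[1] = 2×1 + -3×1 = -1; c[2] = 2×4 + -3×1 + 1×1 = 6; c[3] = -3×4 + 1×1 = -11; c[4] = 1×4 = 4. Result coefficients: [2, -1, 6, -11, 4] → 2 - s + 6s^2 - 11s^3 + 4s^4

2 - s + 6s^2 - 11s^3 + 4s^4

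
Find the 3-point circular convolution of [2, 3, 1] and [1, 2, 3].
Use y[k] = Σ_j u[j]·v[(k-j) mod 3]. y[0] = 2×1 + 3×3 + 1×2 = 13; y[1] = 2×2 + 3×1 + 1×3 = 10; y[2] = 2×3 + 3×2 + 1×1 = 13. Result: [13, 10, 13]

[13, 10, 13]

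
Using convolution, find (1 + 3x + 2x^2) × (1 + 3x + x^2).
Ascending coefficients: a = [1, 3, 2], b = [1, 3, 1]. c[0] = 1×1 = 1; c[1] = 1×3 + 3×1 = 6; c[2] = 1×1 + 3×3 + 2×1 = 12; c[3] = 3×1 + 2×3 = 9; c[4] = 2×1 = 2. Result coefficients: [1, 6, 12, 9, 2] → 1 + 6x + 12x^2 + 9x^3 + 2x^4

1 + 6x + 12x^2 + 9x^3 + 2x^4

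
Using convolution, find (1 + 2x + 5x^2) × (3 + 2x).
Ascending coefficients: a = [1, 2, 5], b = [3, 2]. c[0] = 1×3 = 3; c[1] = 1×2 + 2×3 = 8; c[2] = 2×2 + 5×3 = 19; c[3] = 5×2 = 10. Result coefficients: [3, 8, 19, 10] → 3 + 8x + 19x^2 + 10x^3

3 + 8x + 19x^2 + 10x^3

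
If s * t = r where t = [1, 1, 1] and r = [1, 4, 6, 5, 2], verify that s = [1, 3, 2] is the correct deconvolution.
Forward-compute [1, 3, 2] * [1, 1, 1]: r[0] = 1×1 = 1; r[1] = 1×1 + 3×1 = 4; r[2] = 1×1 + 3×1 + 2×1 = 6; r[3] = 3×1 + 2×1 = 5; r[4] = 2×1 = 2 → [1, 4, 6, 5, 2]. Matches given r = [1, 4, 6, 5, 2], so verified.

Verified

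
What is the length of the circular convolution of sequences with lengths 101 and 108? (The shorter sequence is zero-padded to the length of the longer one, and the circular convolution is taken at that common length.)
Circular convolution (zero-padding the shorter input) has length max(m, n) = max(101, 108) = 108

108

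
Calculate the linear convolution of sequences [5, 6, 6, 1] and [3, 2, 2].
y[0] = 5×3 = 15; y[1] = 5×2 + 6×3 = 28; y[2] = 5×2 + 6×2 + 6×3 = 40; y[3] = 6×2 + 6×2 + 1×3 = 27; y[4] = 6×2 + 1×2 = 14; y[5] = 1×2 = 2

[15, 28, 40, 27, 14, 2]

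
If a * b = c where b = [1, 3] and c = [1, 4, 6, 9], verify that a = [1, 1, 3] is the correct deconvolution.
Forward-compute [1, 1, 3] * [1, 3]: c[0] = 1×1 = 1; c[1] = 1×3 + 1×1 = 4; c[2] = 1×3 + 3×1 = 6; c[3] = 3×3 = 9 → [1, 4, 6, 9]. Matches given c = [1, 4, 6, 9], so verified.

Verified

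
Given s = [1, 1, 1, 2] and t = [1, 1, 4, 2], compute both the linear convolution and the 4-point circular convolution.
Linear: y_lin[0] = 1×1 = 1; y_lin[1] = 1×1 + 1×1 = 2; y_lin[2] = 1×4 + 1×1 + 1×1 = 6; y_lin[3] = 1×2 + 1×4 + 1×1 + 2×1 = 9; y_lin[4] = 1×2 + 1×4 + 2×1 = 8; y_lin[5] = 1×2 + 2×4 = 10; y_lin[6] = 2×2 = 4 → [1, 2, 6, 9, 8, 10, 4]. Circular (length 4): y[0] = 1×1 + 1×2 + 1×4 + 2×1 = 9; y[1] = 1×1 + 1×1 + 1×2 + 2×4 = 12; y[2] = 1×4 + 1×1 + 1×1 + 2×2 = 10; y[3] = 1×2 + 1×4 + 1×1 + 2×1 = 9 → [9, 12, 10, 9]

Linear: [1, 2, 6, 9, 8, 10, 4], Circular: [9, 12, 10, 9]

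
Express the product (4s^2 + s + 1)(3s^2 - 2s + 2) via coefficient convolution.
Ascending coefficients: a = [1, 1, 4], b = [2, -2, 3]. c[0] = 1×2 = 2; c[1] = 1×-2 + 1×2 = 0; c[2] = 1×3 + 1×-2 + 4×2 = 9; c[3] = 1×3 + 4×-2 = -5; c[4] = 4×3 = 12. Result coefficients: [2, 0, 9, -5, 12] → 12s^4 - 5s^3 + 9s^2 + 2

12s^4 - 5s^3 + 9s^2 + 2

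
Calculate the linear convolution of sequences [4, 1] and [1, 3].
y[0] = 4×1 = 4; y[1] = 4×3 + 1×1 = 13; y[2] = 1×3 = 3

[4, 13, 3]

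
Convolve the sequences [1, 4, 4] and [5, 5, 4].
y[0] = 1×5 = 5; y[1] = 1×5 + 4×5 = 25; y[2] = 1×4 + 4×5 + 4×5 = 44; y[3] = 4×4 + 4×5 = 36; y[4] = 4×4 = 16

[5, 25, 44, 36, 16]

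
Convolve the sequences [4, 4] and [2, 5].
y[0] = 4×2 = 8; y[1] = 4×5 + 4×2 = 28; y[2] = 4×5 = 20

[8, 28, 20]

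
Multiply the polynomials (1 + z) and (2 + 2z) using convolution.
Ascending coefficients: a = [1, 1], b = [2, 2]. c[0] = 1×2 = 2; c[1] = 1×2 + 1×2 = 4; c[2] = 1×2 = 2. Result coefficients: [2, 4, 2] → 2 + 4z + 2z^2

2 + 4z + 2z^2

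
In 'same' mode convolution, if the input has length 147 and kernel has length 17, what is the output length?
'Same' mode returns an output with the same length as the input: 147

147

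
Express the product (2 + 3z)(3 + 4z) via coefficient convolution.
Ascending coefficients: a = [2, 3], b = [3, 4]. c[0] = 2×3 = 6; c[1] = 2×4 + 3×3 = 17; c[2] = 3×4 = 12. Result coefficients: [6, 17, 12] → 6 + 17z + 12z^2

6 + 17z + 12z^2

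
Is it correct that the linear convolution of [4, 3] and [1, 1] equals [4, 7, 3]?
Recompute linear convolution of [4, 3] and [1, 1]: y[0] = 4×1 = 4; y[1] = 4×1 + 3×1 = 7; y[2] = 3×1 = 3 → [4, 7, 3]. Given [4, 7, 3] matches, so answer: Yes

Yes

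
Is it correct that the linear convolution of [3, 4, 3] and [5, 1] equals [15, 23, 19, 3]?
Recompute linear convolution of [3, 4, 3] and [5, 1]: y[0] = 3×5 = 15; y[1] = 3×1 + 4×5 = 23; y[2] = 4×1 + 3×5 = 19; y[3] = 3×1 = 3 → [15, 23, 19, 3]. Given [15, 23, 19, 3] matches, so answer: Yes

Yes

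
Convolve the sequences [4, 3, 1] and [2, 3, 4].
y[0] = 4×2 = 8; y[1] = 4×3 + 3×2 = 18; y[2] = 4×4 + 3×3 + 1×2 = 27; y[3] = 3×4 + 1×3 = 15; y[4] = 1×4 = 4

[8, 18, 27, 15, 4]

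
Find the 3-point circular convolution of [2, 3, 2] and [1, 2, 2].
Use y[k] = Σ_j x[j]·h[(k-j) mod 3]. y[0] = 2×1 + 3×2 + 2×2 = 12; y[1] = 2×2 + 3×1 + 2×2 = 11; y[2] = 2×2 + 3×2 + 2×1 = 12. Result: [12, 11, 12]

[12, 11, 12]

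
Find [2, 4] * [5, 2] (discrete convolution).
y[0] = 2×5 = 10; y[1] = 2×2 + 4×5 = 24; y[2] = 4×2 = 8

[10, 24, 8]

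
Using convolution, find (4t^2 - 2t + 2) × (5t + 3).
Ascending coefficients: a = [2, -2, 4], b = [3, 5]. c[0] = 2×3 = 6; c[1] = 2×5 + -2×3 = 4; c[2] = -2×5 + 4×3 = 2; c[3] = 4×5 = 20. Result coefficients: [6, 4, 2, 20] → 20t^3 + 2t^2 + 4t + 6

20t^3 + 2t^2 + 4t + 6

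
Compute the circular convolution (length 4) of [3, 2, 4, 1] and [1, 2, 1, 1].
Use y[k] = Σ_j u[j]·v[(k-j) mod 4]. y[0] = 3×1 + 2×1 + 4×1 + 1×2 = 11; y[1] = 3×2 + 2×1 + 4×1 + 1×1 = 13; y[2] = 3×1 + 2×2 + 4×1 + 1×1 = 12; y[3] = 3×1 + 2×1 + 4×2 + 1×1 = 14. Result: [11, 13, 12, 14]

[11, 13, 12, 14]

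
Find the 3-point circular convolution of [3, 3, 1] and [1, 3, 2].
Use y[k] = Σ_j s[j]·t[(k-j) mod 3]. y[0] = 3×1 + 3×2 + 1×3 = 12; y[1] = 3×3 + 3×1 + 1×2 = 14; y[2] = 3×2 + 3×3 + 1×1 = 16. Result: [12, 14, 16]

[12, 14, 16]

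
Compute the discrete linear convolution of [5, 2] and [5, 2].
y[0] = 5×5 = 25; y[1] = 5×2 + 2×5 = 20; y[2] = 2×2 = 4

[25, 20, 4]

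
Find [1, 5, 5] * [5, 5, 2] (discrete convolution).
y[0] = 1×5 = 5; y[1] = 1×5 + 5×5 = 30; y[2] = 1×2 + 5×5 + 5×5 = 52; y[3] = 5×2 + 5×5 = 35; y[4] = 5×2 = 10

[5, 30, 52, 35, 10]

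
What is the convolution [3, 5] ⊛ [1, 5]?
y[0] = 3×1 = 3; y[1] = 3×5 + 5×1 = 20; y[2] = 5×5 = 25

[3, 20, 25]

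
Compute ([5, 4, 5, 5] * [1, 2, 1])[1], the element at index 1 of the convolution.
Use y[k] = Σ_i a[i]·b[k-i] at k=1. y[1] = 5×2 + 4×1 = 14

14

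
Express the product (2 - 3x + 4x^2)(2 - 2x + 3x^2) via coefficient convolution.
Ascending coefficients: a = [2, -3, 4], b = [2, -2, 3]. c[0] = 2×2 = 4; c[1] = 2×-2 + -3×2 = -10; c[2] = 2×3 + -3×-2 + 4×2 = 20; c[3] = -3×3 + 4×-2 = -17; c[4] = 4×3 = 12. Result coefficients: [4, -10, 20, -17, 12] → 4 - 10x + 20x^2 - 17x^3 + 12x^4

4 - 10x + 20x^2 - 17x^3 + 12x^4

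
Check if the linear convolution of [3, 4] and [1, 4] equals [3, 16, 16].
Recompute linear convolution of [3, 4] and [1, 4]: y[0] = 3×1 = 3; y[1] = 3×4 + 4×1 = 16; y[2] = 4×4 = 16 → [3, 16, 16]. Given [3, 16, 16] matches, so answer: Yes

Yes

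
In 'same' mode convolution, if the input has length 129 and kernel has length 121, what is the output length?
'Same' mode returns an output with the same length as the input: 129

129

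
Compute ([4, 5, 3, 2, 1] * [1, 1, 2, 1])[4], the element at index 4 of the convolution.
Use y[k] = Σ_i a[i]·b[k-i] at k=4. y[4] = 5×1 + 3×2 + 2×1 + 1×1 = 14

14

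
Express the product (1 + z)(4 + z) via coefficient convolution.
Ascending coefficients: a = [1, 1], b = [4, 1]. c[0] = 1×4 = 4; c[1] = 1×1 + 1×4 = 5; c[2] = 1×1 = 1. Result coefficients: [4, 5, 1] → 4 + 5z + z^2

4 + 5z + z^2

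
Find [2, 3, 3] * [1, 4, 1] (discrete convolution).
y[0] = 2×1 = 2; y[1] = 2×4 + 3×1 = 11; y[2] = 2×1 + 3×4 + 3×1 = 17; y[3] = 3×1 + 3×4 = 15; y[4] = 3×1 = 3

[2, 11, 17, 15, 3]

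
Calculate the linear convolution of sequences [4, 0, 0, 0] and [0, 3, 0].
y[0] = 4×0 = 0; y[1] = 4×3 + 0×0 = 12; y[2] = 4×0 + 0×3 + 0×0 = 0; y[3] = 0×0 + 0×3 + 0×0 = 0; y[4] = 0×0 + 0×3 = 0; y[5] = 0×0 = 0

[0, 12, 0, 0, 0, 0]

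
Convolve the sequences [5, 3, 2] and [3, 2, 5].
y[0] = 5×3 = 15; y[1] = 5×2 + 3×3 = 19; y[2] = 5×5 + 3×2 + 2×3 = 37; y[3] = 3×5 + 2×2 = 19; y[4] = 2×5 = 10

[15, 19, 37, 19, 10]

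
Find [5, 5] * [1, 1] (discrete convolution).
y[0] = 5×1 = 5; y[1] = 5×1 + 5×1 = 10; y[2] = 5×1 = 5

[5, 10, 5]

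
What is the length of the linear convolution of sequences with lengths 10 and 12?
Linear/full convolution length: m + n - 1 = 10 + 12 - 1 = 21

21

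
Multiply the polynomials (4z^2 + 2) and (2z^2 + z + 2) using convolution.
Ascending coefficients: a = [2, 0, 4], b = [2, 1, 2]. c[0] = 2×2 = 4; c[1] = 2×1 + 0×2 = 2; c[2] = 2×2 + 0×1 + 4×2 = 12; c[3] = 0×2 + 4×1 = 4; c[4] = 4×2 = 8. Result coefficients: [4, 2, 12, 4, 8] → 8z^4 + 4z^3 + 12z^2 + 2z + 4

8z^4 + 4z^3 + 12z^2 + 2z + 4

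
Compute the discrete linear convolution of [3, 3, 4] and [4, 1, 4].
y[0] = 3×4 = 12; y[1] = 3×1 + 3×4 = 15; y[2] = 3×4 + 3×1 + 4×4 = 31; y[3] = 3×4 + 4×1 = 16; y[4] = 4×4 = 16

[12, 15, 31, 16, 16]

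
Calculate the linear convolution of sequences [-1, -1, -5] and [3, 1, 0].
y[0] = -1×3 = -3; y[1] = -1×1 + -1×3 = -4; y[2] = -1×0 + -1×1 + -5×3 = -16; y[3] = -1×0 + -5×1 = -5; y[4] = -5×0 = 0

[-3, -4, -16, -5, 0]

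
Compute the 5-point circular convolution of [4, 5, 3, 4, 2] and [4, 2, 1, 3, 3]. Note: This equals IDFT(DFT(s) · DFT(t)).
Either evaluate y[k] = Σ_j s[j]·t[(k-j) mod 5] directly, or use IDFT(DFT(s) · DFT(t)). y[0] = 4×4 + 5×3 + 3×3 + 4×1 + 2×2 = 48; y[1] = 4×2 + 5×4 + 3×3 + 4×3 + 2×1 = 51; y[2] = 4×1 + 5×2 + 3×4 + 4×3 + 2×3 = 44; y[3] = 4×3 + 5×1 + 3×2 + 4×4 + 2×3 = 45; y[4] = 4×3 + 5×3 + 3×1 + 4×2 + 2×4 = 46. Result: [48, 51, 44, 45, 46]

[48, 51, 44, 45, 46]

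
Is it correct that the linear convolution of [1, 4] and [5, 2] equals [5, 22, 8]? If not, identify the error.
Recompute linear convolution of [1, 4] and [5, 2]: y[0] = 1×5 = 5; y[1] = 1×2 + 4×5 = 22; y[2] = 4×2 = 8 → [5, 22, 8]. Given [5, 22, 8] matches, so answer: Yes

Yes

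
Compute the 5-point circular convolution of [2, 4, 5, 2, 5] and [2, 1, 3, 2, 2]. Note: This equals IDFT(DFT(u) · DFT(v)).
Either evaluate y[k] = Σ_j u[j]·v[(k-j) mod 5] directly, or use IDFT(DFT(u) · DFT(v)). y[0] = 2×2 + 4×2 + 5×2 + 2×3 + 5×1 = 33; y[1] = 2×1 + 4×2 + 5×2 + 2×2 + 5×3 = 39; y[2] = 2×3 + 4×1 + 5×2 + 2×2 + 5×2 = 34; y[3] = 2×2 + 4×3 + 5×1 + 2×2 + 5×2 = 35; y[4] = 2×2 + 4×2 + 5×3 + 2×1 + 5×2 = 39. Result: [33, 39, 34, 35, 39]

[33, 39, 34, 35, 39]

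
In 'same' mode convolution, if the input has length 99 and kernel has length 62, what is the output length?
'Same' mode returns an output with the same length as the input: 99

99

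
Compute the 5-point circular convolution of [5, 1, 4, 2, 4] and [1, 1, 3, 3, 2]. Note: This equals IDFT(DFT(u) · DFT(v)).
Either evaluate y[k] = Σ_j u[j]·v[(k-j) mod 5] directly, or use IDFT(DFT(u) · DFT(v)). y[0] = 5×1 + 1×2 + 4×3 + 2×3 + 4×1 = 29; y[1] = 5×1 + 1×1 + 4×2 + 2×3 + 4×3 = 32; y[2] = 5×3 + 1×1 + 4×1 + 2×2 + 4×3 = 36; y[3] = 5×3 + 1×3 + 4×1 + 2×1 + 4×2 = 32; y[4] = 5×2 + 1×3 + 4×3 + 2×1 + 4×1 = 31. Result: [29, 32, 36, 32, 31]

[29, 32, 36, 32, 31]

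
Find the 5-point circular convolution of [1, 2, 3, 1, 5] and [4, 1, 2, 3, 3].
Use y[k] = Σ_j s[j]·t[(k-j) mod 5]. y[0] = 1×4 + 2×3 + 3×3 + 1×2 + 5×1 = 26; y[1] = 1×1 + 2×4 + 3×3 + 1×3 + 5×2 = 31; y[2] = 1×2 + 2×1 + 3×4 + 1×3 + 5×3 = 34; y[3] = 1×3 + 2×2 + 3×1 + 1×4 + 5×3 = 29; y[4] = 1×3 + 2×3 + 3×2 + 1×1 + 5×4 = 36. Result: [26, 31, 34, 29, 36]

[26, 31, 34, 29, 36]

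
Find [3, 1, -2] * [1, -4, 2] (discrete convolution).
y[0] = 3×1 = 3; y[1] = 3×-4 + 1×1 = -11; y[2] = 3×2 + 1×-4 + -2×1 = 0; y[3] = 1×2 + -2×-4 = 10; y[4] = -2×2 = -4

[3, -11, 0, 10, -4]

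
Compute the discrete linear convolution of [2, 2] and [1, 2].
y[0] = 2×1 = 2; y[1] = 2×2 + 2×1 = 6; y[2] = 2×2 = 4

[2, 6, 4]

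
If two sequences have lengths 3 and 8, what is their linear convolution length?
Linear/full convolution length: m + n - 1 = 3 + 8 - 1 = 10

10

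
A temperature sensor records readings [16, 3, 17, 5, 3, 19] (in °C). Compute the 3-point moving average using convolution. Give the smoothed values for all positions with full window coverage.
3-point moving average kernel = [1, 1, 1]. Apply in 'valid' mode (full window coverage): avg[0] = (16 + 3 + 17) / 3 = 12.0; avg[1] = (3 + 17 + 5) / 3 = 8.33; avg[2] = (17 + 5 + 3) / 3 = 8.33; avg[3] = (5 + 3 + 19) / 3 = 9.0. Smoothed values: [12.0, 8.33, 8.33, 9.0]

[12.0, 8.33, 8.33, 9.0]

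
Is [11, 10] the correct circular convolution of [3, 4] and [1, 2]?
Recompute circular convolution of [3, 4] and [1, 2]: y[0] = 3×1 + 4×2 = 11; y[1] = 3×2 + 4×1 = 10 → [11, 10]. Given [11, 10] matches, so answer: Yes

Yes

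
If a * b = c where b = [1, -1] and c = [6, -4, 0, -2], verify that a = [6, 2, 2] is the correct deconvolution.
Forward-compute [6, 2, 2] * [1, -1]: c[0] = 6×1 = 6; c[1] = 6×-1 + 2×1 = -4; c[2] = 2×-1 + 2×1 = 0; c[3] = 2×-1 = -2 → [6, -4, 0, -2]. Matches given c = [6, -4, 0, -2], so verified.

Verified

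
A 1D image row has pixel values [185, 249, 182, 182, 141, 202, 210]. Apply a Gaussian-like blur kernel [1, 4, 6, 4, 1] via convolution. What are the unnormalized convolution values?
Convolve image row [185, 249, 182, 182, 141, 202, 210] with kernel [1, 4, 6, 4, 1]: y[0] = 185×1 = 185; y[1] = 185×4 + 249×1 = 989; y[2] = 185×6 + 249×4 + 182×1 = 2288; y[3] = 185×4 + 249×6 + 182×4 + 182×1 = 3144; y[4] = 185×1 + 249×4 + 182×6 + 182×4 + 141×1 = 3142; y[5] = 249×1 + 182×4 + 182×6 + 141×4 + 202×1 = 2835; y[6] = 182×1 + 182×4 + 141×6 + 202×4 + 210×1 = 2774; y[7] = 182×1 + 141×4 + 202×6 + 210×4 = 2798; y[8] = 141×1 + 202×4 + 210×6 = 2209; y[9] = 202×1 + 210×4 = 1042; y[10] = 210×1 = 210 → [185, 989, 2288, 3144, 3142, 2835, 2774, 2798, 2209, 1042, 210]. Normalization factor = sum(kernel) = 16.

[185, 989, 2288, 3144, 3142, 2835, 2774, 2798, 2209, 1042, 210]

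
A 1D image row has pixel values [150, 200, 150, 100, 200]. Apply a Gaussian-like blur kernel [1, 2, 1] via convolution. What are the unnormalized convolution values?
Convolve image row [150, 200, 150, 100, 200] with kernel [1, 2, 1]: y[0] = 150×1 = 150; y[1] = 150×2 + 200×1 = 500; y[2] = 150×1 + 200×2 + 150×1 = 700; y[3] = 200×1 + 150×2 + 100×1 = 600; y[4] = 150×1 + 100×2 + 200×1 = 550; y[5] = 100×1 + 200×2 = 500; y[6] = 200×1 = 200 → [150, 500, 700, 600, 550, 500, 200]. Normalization factor = sum(kernel) = 4.

[150, 500, 700, 600, 550, 500, 200]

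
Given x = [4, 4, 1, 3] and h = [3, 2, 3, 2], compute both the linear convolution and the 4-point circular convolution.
Linear: y_lin[0] = 4×3 = 12; y_lin[1] = 4×2 + 4×3 = 20; y_lin[2] = 4×3 + 4×2 + 1×3 = 23; y_lin[3] = 4×2 + 4×3 + 1×2 + 3×3 = 31; y_lin[4] = 4×2 + 1×3 + 3×2 = 17; y_lin[5] = 1×2 + 3×3 = 11; y_lin[6] = 3×2 = 6 → [12, 20, 23, 31, 17, 11, 6]. Circular (length 4): y[0] = 4×3 + 4×2 + 1×3 + 3×2 = 29; y[1] = 4×2 + 4×3 + 1×2 + 3×3 = 31; y[2] = 4×3 + 4×2 + 1×3 + 3×2 = 29; y[3] = 4×2 + 4×3 + 1×2 + 3×3 = 31 → [29, 31, 29, 31]

Linear: [12, 20, 23, 31, 17, 11, 6], Circular: [29, 31, 29, 31]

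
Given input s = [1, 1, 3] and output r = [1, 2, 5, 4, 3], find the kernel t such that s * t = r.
Output length 5 = len(s) + len(t) - 1 ⇒ len(t) = 3. Solve t forward using t[k] = (r[k] - Σ_{i≥1} s[i]·t[k-i]) / s[0]: t[0] = r[0] / s[0] = 1 / 1 = 1; t[1] = (r[1] - 1×1) / s[0] = (2 - 1×1) / 1 = 1; t[2] = (r[2] - 1×1 - 3×1) / s[0] = (5 - 1×1 - 3×1) / 1 = 1. So t = [1, 1, 1]. Forward-check [1, 1, 3] * [1, 1, 1]: r[0] = 1×1 = 1; r[1] = 1×1 + 1×1 = 2; r[2] = 1×1 + 1×1 + 3×1 = 5; r[3] = 1×1 + 3×1 = 4; r[4] = 3×1 = 3 → [1, 2, 5, 4, 3] ✓

[1, 1, 1]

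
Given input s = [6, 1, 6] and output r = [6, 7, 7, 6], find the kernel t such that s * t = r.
Output length 4 = len(s) + len(t) - 1 ⇒ len(t) = 2. Solve t forward using t[k] = (r[k] - Σ_{i≥1} s[i]·t[k-i]) / s[0]: t[0] = r[0] / s[0] = 6 / 6 = 1; t[1] = (r[1] - 1×1) / s[0] = (7 - 1×1) / 6 = 1. So t = [1, 1]. Forward-check [6, 1, 6] * [1, 1]: r[0] = 6×1 = 6; r[1] = 6×1 + 1×1 = 7; r[2] = 1×1 + 6×1 = 7; r[3] = 6×1 = 6 → [6, 7, 7, 6] ✓

[1, 1]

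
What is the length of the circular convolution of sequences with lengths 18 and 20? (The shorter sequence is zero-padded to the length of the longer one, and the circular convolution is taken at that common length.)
Circular convolution (zero-padding the shorter input) has length max(m, n) = max(18, 20) = 20

20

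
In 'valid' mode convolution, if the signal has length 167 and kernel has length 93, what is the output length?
'Valid' mode counts only positions where the kernel fully overlaps the signal: m - n + 1 = 167 - 93 + 1 = 75

75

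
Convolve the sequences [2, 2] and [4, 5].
y[0] = 2×4 = 8; y[1] = 2×5 + 2×4 = 18; y[2] = 2×5 = 10

[8, 18, 10]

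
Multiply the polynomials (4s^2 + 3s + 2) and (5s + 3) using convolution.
Ascending coefficients: a = [2, 3, 4], b = [3, 5]. c[0] = 2×3 = 6; c[1] = 2×5 + 3×3 = 19; c[2] = 3×5 + 4×3 = 27; c[3] = 4×5 = 20. Result coefficients: [6, 19, 27, 20] → 20s^3 + 27s^2 + 19s + 6

20s^3 + 27s^2 + 19s + 6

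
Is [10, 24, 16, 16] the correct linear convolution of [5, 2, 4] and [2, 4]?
Recompute linear convolution of [5, 2, 4] and [2, 4]: y[0] = 5×2 = 10; y[1] = 5×4 + 2×2 = 24; y[2] = 2×4 + 4×2 = 16; y[3] = 4×4 = 16 → [10, 24, 16, 16]. Given [10, 24, 16, 16] matches, so answer: Yes

Yes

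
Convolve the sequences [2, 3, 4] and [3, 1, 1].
y[0] = 2×3 = 6; y[1] = 2×1 + 3×3 = 11; y[2] = 2×1 + 3×1 + 4×3 = 17; y[3] = 3×1 + 4×1 = 7; y[4] = 4×1 = 4

[6, 11, 17, 7, 4]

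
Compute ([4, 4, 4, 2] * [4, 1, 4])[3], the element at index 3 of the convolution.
Use y[k] = Σ_i a[i]·b[k-i] at k=3. y[3] = 4×4 + 4×1 + 2×4 = 28

28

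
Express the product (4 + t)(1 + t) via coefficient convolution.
Ascending coefficients: a = [4, 1], b = [1, 1]. c[0] = 4×1 = 4; c[1] = 4×1 + 1×1 = 5; c[2] = 1×1 = 1. Result coefficients: [4, 5, 1] → 4 + 5t + t^2

4 + 5t + t^2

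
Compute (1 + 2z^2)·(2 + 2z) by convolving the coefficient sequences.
Ascending coefficients: a = [1, 0, 2], b = [2, 2]. c[0] = 1×2 = 2; c[1] = 1×2 + 0×2 = 2; c[2] = 0×2 + 2×2 = 4; c[3] = 2×2 = 4. Result coefficients: [2, 2, 4, 4] → 2 + 2z + 4z^2 + 4z^3

2 + 2z + 4z^2 + 4z^3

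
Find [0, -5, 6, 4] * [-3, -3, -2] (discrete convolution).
y[0] = 0×-3 = 0; y[1] = 0×-3 + -5×-3 = 15; y[2] = 0×-2 + -5×-3 + 6×-3 = -3; y[3] = -5×-2 + 6×-3 + 4×-3 = -20; y[4] = 6×-2 + 4×-3 = -24; y[5] = 4×-2 = -8

[0, 15, -3, -20, -24, -8]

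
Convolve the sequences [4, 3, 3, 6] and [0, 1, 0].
y[0] = 4×0 = 0; y[1] = 4×1 + 3×0 = 4; y[2] = 4×0 + 3×1 + 3×0 = 3; y[3] = 3×0 + 3×1 + 6×0 = 3; y[4] = 3×0 + 6×1 = 6; y[5] = 6×0 = 0

[0, 4, 3, 3, 6, 0]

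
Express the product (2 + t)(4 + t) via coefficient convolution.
Ascending coefficients: a = [2, 1], b = [4, 1]. c[0] = 2×4 = 8; c[1] = 2×1 + 1×4 = 6; c[2] = 1×1 = 1. Result coefficients: [8, 6, 1] → 8 + 6t + t^2

8 + 6t + t^2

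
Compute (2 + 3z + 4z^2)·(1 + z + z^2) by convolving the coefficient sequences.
Ascending coefficients: a = [2, 3, 4], b = [1, 1, 1]. c[0] = 2×1 = 2; c[1] = 2×1 + 3×1 = 5; c[2] = 2×1 + 3×1 + 4×1 = 9; c[3] = 3×1 + 4×1 = 7; c[4] = 4×1 = 4. Result coefficients: [2, 5, 9, 7, 4] → 2 + 5z + 9z^2 + 7z^3 + 4z^4

2 + 5z + 9z^2 + 7z^3 + 4z^4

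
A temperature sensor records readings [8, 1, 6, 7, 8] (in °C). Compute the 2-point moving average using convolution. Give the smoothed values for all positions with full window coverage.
2-point moving average kernel = [1, 1]. Apply in 'valid' mode (full window coverage): avg[0] = (8 + 1) / 2 = 4.5; avg[1] = (1 + 6) / 2 = 3.5; avg[2] = (6 + 7) / 2 = 6.5; avg[3] = (7 + 8) / 2 = 7.5. Smoothed values: [4.5, 3.5, 6.5, 7.5]

[4.5, 3.5, 6.5, 7.5]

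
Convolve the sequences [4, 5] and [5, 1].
y[0] = 4×5 = 20; y[1] = 4×1 + 5×5 = 29; y[2] = 5×1 = 5

[20, 29, 5]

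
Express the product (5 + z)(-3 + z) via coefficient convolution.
Ascending coefficients: a = [5, 1], b = [-3, 1]. c[0] = 5×-3 = -15; c[1] = 5×1 + 1×-3 = 2; c[2] = 1×1 = 1. Result coefficients: [-15, 2, 1] → -15 + 2z + z^2

-15 + 2z + z^2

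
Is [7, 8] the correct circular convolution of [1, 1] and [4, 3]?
Recompute circular convolution of [1, 1] and [4, 3]: y[0] = 1×4 + 1×3 = 7; y[1] = 1×3 + 1×4 = 7 → [7, 7]. Compare to given [7, 8]: they differ at index 1: given 8, correct 7, so answer: No

No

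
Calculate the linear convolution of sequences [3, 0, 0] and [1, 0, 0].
y[0] = 3×1 = 3; y[1] = 3×0 + 0×1 = 0; y[2] = 3×0 + 0×0 + 0×1 = 0; y[3] = 0×0 + 0×0 = 0; y[4] = 0×0 = 0

[3, 0, 0, 0, 0]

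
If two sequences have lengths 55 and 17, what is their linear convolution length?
Linear/full convolution length: m + n - 1 = 55 + 17 - 1 = 71

71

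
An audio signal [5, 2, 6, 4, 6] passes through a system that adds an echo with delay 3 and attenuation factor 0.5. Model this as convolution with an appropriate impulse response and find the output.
Direct-path + delayed-attenuated-path model → impulse response h = [1, 0, 0, 0.5] (1 at lag 0, 0.5 at lag 3). Output y[n] = x[n] + 0.5·x[n - 3] (with x[n] = 0 outside 0..4): y[0] = 5 + 0.5×0 = 5; y[1] = 2 + 0.5×0 = 2; y[2] = 6 + 0.5×0 = 6; y[3] = 4 + 0.5×5 = 6.5; y[4] = 6 + 0.5×2 = 7.0; y[5] = 0 + 0.5×6 = 3.0; y[6] = 0 + 0.5×4 = 2.0; y[7] = 0 + 0.5×6 = 3.0. So y = [5, 2, 6, 6.5, 7.0, 3.0, 2.0, 3.0]

[5, 2, 6, 6.5, 7.0, 3.0, 2.0, 3.0]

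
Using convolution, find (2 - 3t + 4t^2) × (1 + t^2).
Ascending coefficients: a = [2, -3, 4], b = [1, 0, 1]. c[0] = 2×1 = 2; c[1] = 2×0 + -3×1 = -3; c[2] = 2×1 + -3×0 + 4×1 = 6; c[3] = -3×1 + 4×0 = -3; c[4] = 4×1 = 4. Result coefficients: [2, -3, 6, -3, 4] → 2 - 3t + 6t^2 - 3t^3 + 4t^4

2 - 3t + 6t^2 - 3t^3 + 4t^4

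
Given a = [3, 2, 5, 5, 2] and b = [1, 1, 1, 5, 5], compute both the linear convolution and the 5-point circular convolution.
Linear: y_lin[0] = 3×1 = 3; y_lin[1] = 3×1 + 2×1 = 5; y_lin[2] = 3×1 + 2×1 + 5×1 = 10; y_lin[3] = 3×5 + 2×1 + 5×1 + 5×1 = 27; y_lin[4] = 3×5 + 2×5 + 5×1 + 5×1 + 2×1 = 37; y_lin[5] = 2×5 + 5×5 + 5×1 + 2×1 = 42; y_lin[6] = 5×5 + 5×5 + 2×1 = 52; y_lin[7] = 5×5 + 2×5 = 35; y_lin[8] = 2×5 = 10 → [3, 5, 10, 27, 37, 42, 52, 35, 10]. Circular (length 5): y[0] = 3×1 + 2×5 + 5×5 + 5×1 + 2×1 = 45; y[1] = 3×1 + 2×1 + 5×5 + 5×5 + 2×1 = 57; y[2] = 3×1 + 2×1 + 5×1 + 5×5 + 2×5 = 45; y[3] = 3×5 + 2×1 + 5×1 + 5×1 + 2×5 = 37; y[4] = 3×5 + 2×5 + 5×1 + 5×1 + 2×1 = 37 → [45, 57, 45, 37, 37]

Linear: [3, 5, 10, 27, 37, 42, 52, 35, 10], Circular: [45, 57, 45, 37, 37]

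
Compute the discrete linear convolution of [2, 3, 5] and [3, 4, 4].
y[0] = 2×3 = 6; y[1] = 2×4 + 3×3 = 17; y[2] = 2×4 + 3×4 + 5×3 = 35; y[3] = 3×4 + 5×4 = 32; y[4] = 5×4 = 20

[6, 17, 35, 32, 20]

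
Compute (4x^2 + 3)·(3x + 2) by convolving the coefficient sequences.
Ascending coefficients: a = [3, 0, 4], b = [2, 3]. c[0] = 3×2 = 6; c[1] = 3×3 + 0×2 = 9; c[2] = 0×3 + 4×2 = 8; c[3] = 4×3 = 12. Result coefficients: [6, 9, 8, 12] → 12x^3 + 8x^2 + 9x + 6

12x^3 + 8x^2 + 9x + 6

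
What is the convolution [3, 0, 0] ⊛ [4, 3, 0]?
y[0] = 3×4 = 12; y[1] = 3×3 + 0×4 = 9; y[2] = 3×0 + 0×3 + 0×4 = 0; y[3] = 0×0 + 0×3 = 0; y[4] = 0×0 = 0

[12, 9, 0, 0, 0]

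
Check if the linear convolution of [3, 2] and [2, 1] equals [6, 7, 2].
Recompute linear convolution of [3, 2] and [2, 1]: y[0] = 3×2 = 6; y[1] = 3×1 + 2×2 = 7; y[2] = 2×1 = 2 → [6, 7, 2]. Given [6, 7, 2] matches, so answer: Yes

Yes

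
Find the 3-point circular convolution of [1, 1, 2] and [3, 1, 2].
Use y[k] = Σ_j a[j]·b[(k-j) mod 3]. y[0] = 1×3 + 1×2 + 2×1 = 7; y[1] = 1×1 + 1×3 + 2×2 = 8; y[2] = 1×2 + 1×1 + 2×3 = 9. Result: [7, 8, 9]

[7, 8, 9]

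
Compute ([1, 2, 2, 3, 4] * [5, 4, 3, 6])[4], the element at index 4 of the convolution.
Use y[k] = Σ_i a[i]·b[k-i] at k=4. y[4] = 2×6 + 2×3 + 3×4 + 4×5 = 50

50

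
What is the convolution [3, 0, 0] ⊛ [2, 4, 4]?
y[0] = 3×2 = 6; y[1] = 3×4 + 0×2 = 12; y[2] = 3×4 + 0×4 + 0×2 = 12; y[3] = 0×4 + 0×4 = 0; y[4] = 0×4 = 0

[6, 12, 12, 0, 0]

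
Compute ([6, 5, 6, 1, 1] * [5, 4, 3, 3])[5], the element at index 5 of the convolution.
Use y[k] = Σ_i a[i]·b[k-i] at k=5. y[5] = 6×3 + 1×3 + 1×4 = 25

25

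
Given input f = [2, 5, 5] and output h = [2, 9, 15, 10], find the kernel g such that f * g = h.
Output length 4 = len(f) + len(g) - 1 ⇒ len(g) = 2. Solve g forward using g[k] = (h[k] - Σ_{i≥1} f[i]·g[k-i]) / f[0]: g[0] = h[0] / f[0] = 2 / 2 = 1; g[1] = (h[1] - 5×1) / f[0] = (9 - 5×1) / 2 = 2. So g = [1, 2]. Forward-check [2, 5, 5] * [1, 2]: h[0] = 2×1 = 2; h[1] = 2×2 + 5×1 = 9; h[2] = 5×2 + 5×1 = 15; h[3] = 5×2 = 10 → [2, 9, 15, 10] ✓

[1, 2]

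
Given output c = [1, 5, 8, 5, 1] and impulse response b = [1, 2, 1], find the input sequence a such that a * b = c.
Deconvolve c=[1, 5, 8, 5, 1] by b=[1, 2, 1]. Since b[0]=1, solve forward: a[0] = c[0] / 1 = 1; a[1] = (c[1] - 1×2) / 1 = 3; a[2] = (c[2] - 3×2 - 1×1) / 1 = 1. So a = [1, 3, 1]. Check by forward convolution: c[0] = 1×1 = 1; c[1] = 1×2 + 3×1 = 5; c[2] = 1×1 + 3×2 + 1×1 = 8; c[3] = 3×1 + 1×2 = 5; c[4] = 1×1 = 1

[1, 3, 1]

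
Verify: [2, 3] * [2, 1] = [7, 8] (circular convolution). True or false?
Recompute circular convolution of [2, 3] and [2, 1]: y[0] = 2×2 + 3×1 = 7; y[1] = 2×1 + 3×2 = 8 → [7, 8]. Given [7, 8] matches, so answer: Yes

Yes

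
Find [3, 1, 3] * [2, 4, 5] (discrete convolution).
y[0] = 3×2 = 6; y[1] = 3×4 + 1×2 = 14; y[2] = 3×5 + 1×4 + 3×2 = 25; y[3] = 1×5 + 3×4 = 17; y[4] = 3×5 = 15

[6, 14, 25, 17, 15]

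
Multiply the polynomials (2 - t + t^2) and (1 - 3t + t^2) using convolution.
Ascending coefficients: a = [2, -1, 1], b = [1, -3, 1]. c[0] = 2×1 = 2; c[1] = 2×-3 + -1×1 = -7; c[2] = 2×1 + -1×-3 + 1×1 = 6; c[3] = -1×1 + 1×-3 = -4; c[4] = 1×1 = 1. Result coefficients: [2, -7, 6, -4, 1] → 2 - 7t + 6t^2 - 4t^3 + t^4

2 - 7t + 6t^2 - 4t^3 + t^4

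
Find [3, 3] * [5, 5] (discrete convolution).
y[0] = 3×5 = 15; y[1] = 3×5 + 3×5 = 30; y[2] = 3×5 = 15

[15, 30, 15]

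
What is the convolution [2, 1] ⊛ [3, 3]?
y[0] = 2×3 = 6; y[1] = 2×3 + 1×3 = 9; y[2] = 1×3 = 3

[6, 9, 3]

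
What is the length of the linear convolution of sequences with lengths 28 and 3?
Linear/full convolution length: m + n - 1 = 28 + 3 - 1 = 30

30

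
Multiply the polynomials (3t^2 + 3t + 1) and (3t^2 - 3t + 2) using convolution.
Ascending coefficients: a = [1, 3, 3], b = [2, -3, 3]. c[0] = 1×2 = 2; c[1] = 1×-3 + 3×2 = 3; c[2] = 1×3 + 3×-3 + 3×2 = 0; c[3] = 3×3 + 3×-3 = 0; c[4] = 3×3 = 9. Result coefficients: [2, 3, 0, 0, 9] → 9t^4 + 3t + 2

9t^4 + 3t + 2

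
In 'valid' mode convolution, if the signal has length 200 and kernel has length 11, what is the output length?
'Valid' mode counts only positions where the kernel fully overlaps the signal: m - n + 1 = 200 - 11 + 1 = 190

190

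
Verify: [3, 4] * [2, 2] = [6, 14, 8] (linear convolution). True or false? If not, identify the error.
Recompute linear convolution of [3, 4] and [2, 2]: y[0] = 3×2 = 6; y[1] = 3×2 + 4×2 = 14; y[2] = 4×2 = 8 → [6, 14, 8]. Given [6, 14, 8] matches, so answer: Yes

Yes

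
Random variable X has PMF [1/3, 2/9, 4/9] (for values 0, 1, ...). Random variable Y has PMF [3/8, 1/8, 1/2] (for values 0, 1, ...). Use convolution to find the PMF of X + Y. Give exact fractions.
P(X+Y=k) = Σ_i P(X=i)·P(Y=k-i) — a convolution of [1/3, 2/9, 4/9] and [3/8, 1/8, 1/2]. P(X+Y=0) = (1/3)×(3/8) = 1/8; P(X+Y=1) = (1/3)×(1/8) + (2/9)×(3/8) = 1/24 + 1/12 = 1/8; P(X+Y=2) = (1/3)×(1/2) + (2/9)×(1/8) + (4/9)×(3/8) = 1/6 + 1/36 + 1/6 = 13/36; P(X+Y=3) = (2/9)×(1/2) + (4/9)×(1/8) = 1/9 + 1/18 = 1/6; P(X+Y=4) = (4/9)×(1/2) = 2/9. PMF: [1/8, 1/8, 13/36, 1/6, 2/9] (sums to 1 ✓)

[1/8, 1/8, 13/36, 1/6, 2/9]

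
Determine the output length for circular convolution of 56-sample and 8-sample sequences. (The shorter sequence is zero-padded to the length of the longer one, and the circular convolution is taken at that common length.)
Circular convolution (zero-padding the shorter input) has length max(m, n) = max(56, 8) = 56

56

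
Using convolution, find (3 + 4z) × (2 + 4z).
Ascending coefficients: a = [3, 4], b = [2, 4]. c[0] = 3×2 = 6; c[1] = 3×4 + 4×2 = 20; c[2] = 4×4 = 16. Result coefficients: [6, 20, 16] → 6 + 20z + 16z^2

6 + 20z + 16z^2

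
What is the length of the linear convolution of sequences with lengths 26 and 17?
Linear/full convolution length: m + n - 1 = 26 + 17 - 1 = 42

42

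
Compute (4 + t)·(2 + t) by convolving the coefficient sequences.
Ascending coefficients: a = [4, 1], b = [2, 1]. c[0] = 4×2 = 8; c[1] = 4×1 + 1×2 = 6; c[2] = 1×1 = 1. Result coefficients: [8, 6, 1] → 8 + 6t + t^2

8 + 6t + t^2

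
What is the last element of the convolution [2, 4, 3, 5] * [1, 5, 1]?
Use y[k] = Σ_i a[i]·b[k-i] at k=5. y[5] = 5×1 = 5

5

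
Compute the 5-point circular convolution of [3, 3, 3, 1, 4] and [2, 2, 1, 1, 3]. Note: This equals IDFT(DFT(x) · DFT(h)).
Either evaluate y[k] = Σ_j x[j]·h[(k-j) mod 5] directly, or use IDFT(DFT(x) · DFT(h)). y[0] = 3×2 + 3×3 + 3×1 + 1×1 + 4×2 = 27; y[1] = 3×2 + 3×2 + 3×3 + 1×1 + 4×1 = 26; y[2] = 3×1 + 3×2 + 3×2 + 1×3 + 4×1 = 22; y[3] = 3×1 + 3×1 + 3×2 + 1×2 + 4×3 = 26; y[4] = 3×3 + 3×1 + 3×1 + 1×2 + 4×2 = 25. Result: [27, 26, 22, 26, 25]

[27, 26, 22, 26, 25]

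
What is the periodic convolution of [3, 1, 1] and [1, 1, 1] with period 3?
Use y[k] = Σ_j u[j]·v[(k-j) mod 3]. y[0] = 3×1 + 1×1 + 1×1 = 5; y[1] = 3×1 + 1×1 + 1×1 = 5; y[2] = 3×1 + 1×1 + 1×1 = 5. Result: [5, 5, 5]

[5, 5, 5]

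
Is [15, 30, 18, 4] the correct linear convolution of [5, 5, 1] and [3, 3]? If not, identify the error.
Recompute linear convolution of [5, 5, 1] and [3, 3]: y[0] = 5×3 = 15; y[1] = 5×3 + 5×3 = 30; y[2] = 5×3 + 1×3 = 18; y[3] = 1×3 = 3 → [15, 30, 18, 3]. Compare to given [15, 30, 18, 4]: they differ at index 3: given 4, correct 3, so answer: No

No. Error at index 3: given 4, correct 3.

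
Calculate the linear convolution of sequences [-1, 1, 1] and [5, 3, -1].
y[0] = -1×5 = -5; y[1] = -1×3 + 1×5 = 2; y[2] = -1×-1 + 1×3 + 1×5 = 9; y[3] = 1×-1 + 1×3 = 2; y[4] = 1×-1 = -1

[-5, 2, 9, 2, -1]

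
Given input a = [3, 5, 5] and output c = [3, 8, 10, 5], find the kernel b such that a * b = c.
Output length 4 = len(a) + len(b) - 1 ⇒ len(b) = 2. Solve b forward using b[k] = (c[k] - Σ_{i≥1} a[i]·b[k-i]) / a[0]: b[0] = c[0] / a[0] = 3 / 3 = 1; b[1] = (c[1] - 5×1) / a[0] = (8 - 5×1) / 3 = 1. So b = [1, 1]. Forward-check [3, 5, 5] * [1, 1]: c[0] = 3×1 = 3; c[1] = 3×1 + 5×1 = 8; c[2] = 5×1 + 5×1 = 10; c[3] = 5×1 = 5 → [3, 8, 10, 5] ✓

[1, 1]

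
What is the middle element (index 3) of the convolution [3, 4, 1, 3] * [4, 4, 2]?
Use y[k] = Σ_i a[i]·b[k-i] at k=3. y[3] = 4×2 + 1×4 + 3×4 = 24

24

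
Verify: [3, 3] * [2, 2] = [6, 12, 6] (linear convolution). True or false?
Recompute linear convolution of [3, 3] and [2, 2]: y[0] = 3×2 = 6; y[1] = 3×2 + 3×2 = 12; y[2] = 3×2 = 6 → [6, 12, 6]. Given [6, 12, 6] matches, so answer: Yes

Yes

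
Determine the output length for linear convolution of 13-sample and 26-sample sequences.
Linear/full convolution length: m + n - 1 = 13 + 26 - 1 = 38

38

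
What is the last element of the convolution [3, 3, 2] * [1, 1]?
Use y[k] = Σ_i a[i]·b[k-i] at k=3. y[3] = 2×1 = 2

2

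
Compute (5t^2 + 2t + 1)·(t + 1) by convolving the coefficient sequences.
Ascending coefficients: a = [1, 2, 5], b = [1, 1]. c[0] = 1×1 = 1; c[1] = 1×1 + 2×1 = 3; c[2] = 2×1 + 5×1 = 7; c[3] = 5×1 = 5. Result coefficients: [1, 3, 7, 5] → 5t^3 + 7t^2 + 3t + 1

5t^3 + 7t^2 + 3t + 1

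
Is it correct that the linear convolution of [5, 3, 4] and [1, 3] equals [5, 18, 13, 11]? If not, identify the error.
Recompute linear convolution of [5, 3, 4] and [1, 3]: y[0] = 5×1 = 5; y[1] = 5×3 + 3×1 = 18; y[2] = 3×3 + 4×1 = 13; y[3] = 4×3 = 12 → [5, 18, 13, 12]. Compare to given [5, 18, 13, 11]: they differ at index 3: given 11, correct 12, so answer: No

No. Error at index 3: given 11, correct 12.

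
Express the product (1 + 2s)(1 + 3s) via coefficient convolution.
Ascending coefficients: a = [1, 2], b = [1, 3]. c[0] = 1×1 = 1; c[1] = 1×3 + 2×1 = 5; c[2] = 2×3 = 6. Result coefficients: [1, 5, 6] → 1 + 5s + 6s^2

1 + 5s + 6s^2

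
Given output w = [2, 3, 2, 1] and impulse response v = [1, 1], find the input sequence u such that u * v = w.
Deconvolve w=[2, 3, 2, 1] by v=[1, 1]. Since v[0]=1, solve forward: u[0] = w[0] / 1 = 2; u[1] = (w[1] - 2×1) / 1 = 1; u[2] = (w[2] - 1×1) / 1 = 1. So u = [2, 1, 1]. Check by forward convolution: w[0] = 2×1 = 2; w[1] = 2×1 + 1×1 = 3; w[2] = 1×1 + 1×1 = 2; w[3] = 1×1 = 1

[2, 1, 1]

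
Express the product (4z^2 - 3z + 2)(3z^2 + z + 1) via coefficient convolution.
Ascending coefficients: a = [2, -3, 4], b = [1, 1, 3]. c[0] = 2×1 = 2; c[1] = 2×1 + -3×1 = -1; c[2] = 2×3 + -3×1 + 4×1 = 7; c[3] = -3×3 + 4×1 = -5; c[4] = 4×3 = 12. Result coefficients: [2, -1, 7, -5, 12] → 12z^4 - 5z^3 + 7z^2 - z + 2

12z^4 - 5z^3 + 7z^2 - z + 2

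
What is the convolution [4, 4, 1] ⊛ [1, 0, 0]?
y[0] = 4×1 = 4; y[1] = 4×0 + 4×1 = 4; y[2] = 4×0 + 4×0 + 1×1 = 1; y[3] = 4×0 + 1×0 = 0; y[4] = 1×0 = 0

[4, 4, 1, 0, 0]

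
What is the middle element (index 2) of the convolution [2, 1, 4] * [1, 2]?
Use y[k] = Σ_i a[i]·b[k-i] at k=2. y[2] = 1×2 + 4×1 = 6

6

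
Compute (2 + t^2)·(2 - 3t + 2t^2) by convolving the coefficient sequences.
Ascending coefficients: a = [2, 0, 1], b = [2, -3, 2]. c[0] = 2×2 = 4; c[1] = 2×-3 + 0×2 = -6; c[2] = 2×2 + 0×-3 + 1×2 = 6; c[3] = 0×2 + 1×-3 = -3; c[4] = 1×2 = 2. Result coefficients: [4, -6, 6, -3, 2] → 4 - 6t + 6t^2 - 3t^3 + 2t^4

4 - 6t + 6t^2 - 3t^3 + 2t^4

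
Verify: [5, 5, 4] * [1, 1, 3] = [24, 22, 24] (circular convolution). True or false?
Recompute circular convolution of [5, 5, 4] and [1, 1, 3]: y[0] = 5×1 + 5×3 + 4×1 = 24; y[1] = 5×1 + 5×1 + 4×3 = 22; y[2] = 5×3 + 5×1 + 4×1 = 24 → [24, 22, 24]. Given [24, 22, 24] matches, so answer: Yes

Yes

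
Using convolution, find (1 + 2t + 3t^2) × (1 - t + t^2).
Ascending coefficients: a = [1, 2, 3], b = [1, -1, 1]. c[0] = 1×1 = 1; c[1] = 1×-1 + 2×1 = 1; c[2] = 1×1 + 2×-1 + 3×1 = 2; c[3] = 2×1 + 3×-1 = -1; c[4] = 3×1 = 3. Result coefficients: [1, 1, 2, -1, 3] → 1 + t + 2t^2 - t^3 + 3t^4

1 + t + 2t^2 - t^3 + 3t^4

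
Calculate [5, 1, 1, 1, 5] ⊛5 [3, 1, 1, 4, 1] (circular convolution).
Use y[k] = Σ_j s[j]·t[(k-j) mod 5]. y[0] = 5×3 + 1×1 + 1×4 + 1×1 + 5×1 = 26; y[1] = 5×1 + 1×3 + 1×1 + 1×4 + 5×1 = 18; y[2] = 5×1 + 1×1 + 1×3 + 1×1 + 5×4 = 30; y[3] = 5×4 + 1×1 + 1×1 + 1×3 + 5×1 = 30; y[4] = 5×1 + 1×4 + 1×1 + 1×1 + 5×3 = 26. Result: [26, 18, 30, 30, 26]

[26, 18, 30, 30, 26]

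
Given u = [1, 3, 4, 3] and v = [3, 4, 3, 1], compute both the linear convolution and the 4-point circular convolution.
Linear: y_lin[0] = 1×3 = 3; y_lin[1] = 1×4 + 3×3 = 13; y_lin[2] = 1×3 + 3×4 + 4×3 = 27; y_lin[3] = 1×1 + 3×3 + 4×4 + 3×3 = 35; y_lin[4] = 3×1 + 4×3 + 3×4 = 27; y_lin[5] = 4×1 + 3×3 = 13; y_lin[6] = 3×1 = 3 → [3, 13, 27, 35, 27, 13, 3]. Circular (length 4): y[0] = 1×3 + 3×1 + 4×3 + 3×4 = 30; y[1] = 1×4 + 3×3 + 4×1 + 3×3 = 26; y[2] = 1×3 + 3×4 + 4×3 + 3×1 = 30; y[3] = 1×1 + 3×3 + 4×4 + 3×3 = 35 → [30, 26, 30, 35]

Linear: [3, 13, 27, 35, 27, 13, 3], Circular: [30, 26, 30, 35]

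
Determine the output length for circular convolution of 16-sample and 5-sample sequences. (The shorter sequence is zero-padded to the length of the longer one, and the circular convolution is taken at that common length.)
Circular convolution (zero-padding the shorter input) has length max(m, n) = max(16, 5) = 16

16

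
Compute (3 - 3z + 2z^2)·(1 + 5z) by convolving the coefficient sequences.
Ascending coefficients: a = [3, -3, 2], b = [1, 5]. c[0] = 3×1 = 3; c[1] = 3×5 + -3×1 = 12; c[2] = -3×5 + 2×1 = -13; c[3] = 2×5 = 10. Result coefficients: [3, 12, -13, 10] → 3 + 12z - 13z^2 + 10z^3

3 + 12z - 13z^2 + 10z^3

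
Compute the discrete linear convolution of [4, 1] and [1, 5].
y[0] = 4×1 = 4; y[1] = 4×5 + 1×1 = 21; y[2] = 1×5 = 5

[4, 21, 5]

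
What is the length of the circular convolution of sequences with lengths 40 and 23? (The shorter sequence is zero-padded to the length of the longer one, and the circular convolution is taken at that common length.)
Circular convolution (zero-padding the shorter input) has length max(m, n) = max(40, 23) = 40

40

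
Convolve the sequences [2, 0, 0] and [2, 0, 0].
y[0] = 2×2 = 4; y[1] = 2×0 + 0×2 = 0; y[2] = 2×0 + 0×0 + 0×2 = 0; y[3] = 0×0 + 0×0 = 0; y[4] = 0×0 = 0

[4, 0, 0, 0, 0]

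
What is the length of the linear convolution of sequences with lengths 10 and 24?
Linear/full convolution length: m + n - 1 = 10 + 24 - 1 = 33

33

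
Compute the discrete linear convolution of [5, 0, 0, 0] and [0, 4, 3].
y[0] = 5×0 = 0; y[1] = 5×4 + 0×0 = 20; y[2] = 5×3 + 0×4 + 0×0 = 15; y[3] = 0×3 + 0×4 + 0×0 = 0; y[4] = 0×3 + 0×4 = 0; y[5] = 0×3 = 0

[0, 20, 15, 0, 0, 0]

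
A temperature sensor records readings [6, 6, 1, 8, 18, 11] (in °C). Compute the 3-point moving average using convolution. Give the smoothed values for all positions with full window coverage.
3-point moving average kernel = [1, 1, 1]. Apply in 'valid' mode (full window coverage): avg[0] = (6 + 6 + 1) / 3 = 4.33; avg[1] = (6 + 1 + 8) / 3 = 5.0; avg[2] = (1 + 8 + 18) / 3 = 9.0; avg[3] = (8 + 18 + 11) / 3 = 12.33. Smoothed values: [4.33, 5.0, 9.0, 12.33]

[4.33, 5.0, 9.0, 12.33]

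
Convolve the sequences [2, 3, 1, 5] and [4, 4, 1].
y[0] = 2×4 = 8; y[1] = 2×4 + 3×4 = 20; y[2] = 2×1 + 3×4 + 1×4 = 18; y[3] = 3×1 + 1×4 + 5×4 = 27; y[4] = 1×1 + 5×4 = 21; y[5] = 5×1 = 5

[8, 20, 18, 27, 21, 5]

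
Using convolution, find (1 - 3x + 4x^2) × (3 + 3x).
Ascending coefficients: a = [1, -3, 4], b = [3, 3]. c[0] = 1×3 = 3; c[1] = 1×3 + -3×3 = -6; c[2] = -3×3 + 4×3 = 3; c[3] = 4×3 = 12. Result coefficients: [3, -6, 3, 12] → 3 - 6x + 3x^2 + 12x^3

3 - 6x + 3x^2 + 12x^3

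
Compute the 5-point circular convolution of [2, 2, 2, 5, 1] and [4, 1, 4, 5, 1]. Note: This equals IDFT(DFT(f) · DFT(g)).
Either evaluate y[k] = Σ_j f[j]·g[(k-j) mod 5] directly, or use IDFT(DFT(f) · DFT(g)). y[0] = 2×4 + 2×1 + 2×5 + 5×4 + 1×1 = 41; y[1] = 2×1 + 2×4 + 2×1 + 5×5 + 1×4 = 41; y[2] = 2×4 + 2×1 + 2×4 + 5×1 + 1×5 = 28; y[3] = 2×5 + 2×4 + 2×1 + 5×4 + 1×1 = 41; y[4] = 2×1 + 2×5 + 2×4 + 5×1 + 1×4 = 29. Result: [41, 41, 28, 41, 29]

[41, 41, 28, 41, 29]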